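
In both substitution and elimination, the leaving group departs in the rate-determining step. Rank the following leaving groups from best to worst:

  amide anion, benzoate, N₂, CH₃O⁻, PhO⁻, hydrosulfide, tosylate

N₂ > tosylate > benzoate > hydrosulfide > PhO⁻ > CH₃O⁻ > amide anion

Rank by basicity of the departing species: weakest base leaves most easily.
N₂: no meaningful conjugate acid; N₂ departs as an exceptionally stable neutral molecule
tosylate: pKₐ(p-CH₃C₆H₄SO₃H (TsOH)) ≈ -2.8 — resonance-delocalised arenesulfonate
benzoate: pKₐ(C₆H₅COOH) ≈ 4.2 — aryl carboxylate
hydrosulfide: pKₐ(H₂S) ≈ 7 — larger and more polarisable than the oxygen analogue
PhO⁻: pKₐ(C₆H₅OH (phenol)) ≈ 10 — resonance into the ring helps, but still a poor LG
CH₃O⁻: pKₐ(CH₃OH) ≈ 15.5 — strong base; alkoxides do not leave unassisted
amide anion: pKₐ(NH₃) ≈ 38 — extremely strong base; never a leaving group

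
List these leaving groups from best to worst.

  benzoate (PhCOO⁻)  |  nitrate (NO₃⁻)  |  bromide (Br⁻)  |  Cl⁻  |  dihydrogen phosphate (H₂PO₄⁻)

A good leaving group is a weak base: the lower the pKₐ of its conjugate acid, the more readily it departs.
bromide (Br⁻): pKₐ(HBr) ≈ -9
Cl⁻: pKₐ(HCl) ≈ -7 — moderately weak base
nitrate (NO₃⁻): pKₐ(HNO₃) ≈ -1.3 — resonance-delocalised over three oxygens
dihydrogen phosphate (H₂PO₄⁻): pKₐ(H₃PO₄) ≈ 2.1 — moderate base; biological leaving group after further activation
benzoate (PhCOO⁻): pKₐ(C₆H₅COOH) ≈ 4.2

bromide (Br⁻) > Cl⁻ > nitrate (NO₃⁻) > dihydrogen phosphate (H₂PO₄⁻) > benzoate (PhCOO⁻)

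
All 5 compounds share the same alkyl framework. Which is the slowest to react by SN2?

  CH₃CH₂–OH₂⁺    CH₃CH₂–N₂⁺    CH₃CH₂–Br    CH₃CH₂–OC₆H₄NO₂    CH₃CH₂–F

The skeletons are identical, so relative rate is governed entirely by leaving-group ability.
A good leaving group is a weak base: the lower the pKₐ of its conjugate acid, the more readily it departs.
CH₃CH₂–N₂⁺ loses N₂: no meaningful conjugate acid; N₂ departs as an exceptionally stable neutral molecule
CH₃CH₂–Br loses Br⁻: pKₐ(HBr) ≈ -9
CH₃CH₂–OH₂⁺ loses H₂O: pKₐ(H₃O⁺) ≈ -1.7
CH₃CH₂–F loses F⁻: pKₐ(HF) ≈ 3.2
CH₃CH₂–OC₆H₄NO₂ loses p-O₂N–C₆H₄–O⁻: pKₐ(p-nitrophenol) ≈ 7.2

CH₃CH₂–OC₆H₄NO₂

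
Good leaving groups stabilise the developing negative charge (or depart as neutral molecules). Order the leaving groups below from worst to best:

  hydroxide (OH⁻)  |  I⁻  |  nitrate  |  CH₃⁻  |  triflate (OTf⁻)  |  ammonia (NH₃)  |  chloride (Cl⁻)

triflate (OTf⁻): pKₐ(CF₃SO₃H (triflic acid)) ≈ -14 — charge spread over three oxygens and a CF₃ group; the premier leaving group in synthesis
I⁻: pKₐ(HI) ≈ -10
chloride (Cl⁻): pKₐ(HCl) ≈ -7 — moderately weak base
nitrate: pKₐ(HNO₃) ≈ -1.3 — resonance-delocalised over three oxygens
ammonia (NH₃): pKₐ(NH₄⁺) ≈ 9.2
hydroxide (OH⁻): pKₐ(H₂O) ≈ 15.7
CH₃⁻: pKₐ(CH₄) ≈ 48
Listed from poorest to best leaving group as asked.

CH₃⁻ < hydroxide (OH⁻) < ammonia (NH₃) < nitrate < chloride (Cl⁻) < I⁻ < triflate (OTf⁻)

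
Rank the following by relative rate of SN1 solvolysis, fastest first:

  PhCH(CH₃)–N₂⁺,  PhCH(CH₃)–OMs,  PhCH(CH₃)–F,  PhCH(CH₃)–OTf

PhCH(CH₃)–N₂⁺ > PhCH(CH₃)–OTf > PhCH(CH₃)–OMs > PhCH(CH₃)–F

Identical carbon frameworks mean the comparison reduces to leaving-group quality.
The more stable X⁻ (or X) is on its own — i.e. the weaker a base it is — the better a leaving group it makes.
PhCH(CH₃)–N₂⁺ loses N₂: no meaningful conjugate acid; N₂ departs as an exceptionally stable neutral molecule
PhCH(CH₃)–OTf loses OTf⁻: pKₐ(CF₃SO₃H (triflic acid)) ≈ -14
PhCH(CH₃)–OMs loses OMs⁻: pKₐ(CH₃SO₃H (MsOH)) ≈ -1.9
PhCH(CH₃)–F loses F⁻: pKₐ(HF) ≈ 3.2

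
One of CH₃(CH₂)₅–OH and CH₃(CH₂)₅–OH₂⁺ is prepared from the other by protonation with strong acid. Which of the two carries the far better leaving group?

From CH₃(CH₂)₅–OH the departing group would be OH⁻ (pKₐ(H₂O) ≈ 15.7). Strong base; essentially never leaves without prior activation.
From CH₃(CH₂)₅–OH₂⁺ the leaving group is H₂O (pKₐ(H₃O⁺) ≈ -1.7). Neutral; leaves from a protonated alcohol (R–OH₂⁺).
Protonation with strong acid works by converting the leaving group from hydroxide to neutral water, making CH₃(CH₂)₅–OH₂⁺ enormously more reactive.

CH₃(CH₂)₅–OH₂⁺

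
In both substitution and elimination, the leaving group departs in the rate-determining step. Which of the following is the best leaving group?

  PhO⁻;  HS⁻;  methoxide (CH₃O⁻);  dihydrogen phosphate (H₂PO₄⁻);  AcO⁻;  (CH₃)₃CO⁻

Rank by basicity of the departing species: weakest base leaves most easily.
dihydrogen phosphate (H₂PO₄⁻): pKₐ(H₃PO₄) ≈ 2.1
AcO⁻: pKₐ(CH₃COOH) ≈ 4.8
HS⁻: pKₐ(H₂S) ≈ 7
PhO⁻: pKₐ(C₆H₅OH (phenol)) ≈ 10
methoxide (CH₃O⁻): pKₐ(CH₃OH) ≈ 15.5
(CH₃)₃CO⁻: pKₐ(t-BuOH) ≈ 18

dihydrogen phosphate (H₂PO₄⁻)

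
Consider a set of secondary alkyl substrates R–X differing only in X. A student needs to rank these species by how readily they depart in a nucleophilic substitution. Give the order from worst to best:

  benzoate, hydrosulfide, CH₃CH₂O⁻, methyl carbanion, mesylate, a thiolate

methyl carbanion < CH₃CH₂O⁻ < a thiolate < hydrosulfide < benzoate < mesylate

A good leaving group is a weak base: the lower the pKₐ of its conjugate acid, the more readily it departs.
mesylate: pKₐ(CH₃SO₃H (MsOH)) ≈ -1.9
benzoate: pKₐ(C₆H₅COOH) ≈ 4.2
hydrosulfide: pKₐ(H₂S) ≈ 7
a thiolate: pKₐ(RSH (a thiol)) ≈ 10.5
CH₃CH₂O⁻: pKₐ(CH₃CH₂OH) ≈ 16
methyl carbanion: pKₐ(CH₄) ≈ 48
Reversing gives the worst-to-best order requested.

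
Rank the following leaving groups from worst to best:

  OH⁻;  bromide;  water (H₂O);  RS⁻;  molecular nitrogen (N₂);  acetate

Rank by basicity of the departing species: weakest base leaves most easily.
molecular nitrogen (N₂): no meaningful conjugate acid; N₂ departs as an exceptionally stable neutral molecule
bromide: pKₐ(HBr) ≈ -9
water (H₂O): pKₐ(H₃O⁺) ≈ -1.7 — neutral; leaves from a protonated alcohol (R–OH₂⁺)
acetate: pKₐ(CH₃COOH) ≈ 4.8 — resonance-stabilised but still a weak base
RS⁻: pKₐ(RSH (a thiol)) ≈ 10.5
OH⁻: pKₐ(H₂O) ≈ 15.7 — strong base; essentially never leaves without prior activation
The question asks for worst first, so the sequence is read in increasing leaving-group ability.

OH⁻ < RS⁻ < acetate < water (H₂O) < bromide < molecular nitrogen (N₂)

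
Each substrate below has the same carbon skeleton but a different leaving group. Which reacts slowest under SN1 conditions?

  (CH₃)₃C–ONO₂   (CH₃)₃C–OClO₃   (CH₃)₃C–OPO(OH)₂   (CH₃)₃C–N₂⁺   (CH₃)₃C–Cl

(CH₃)₃C–OPO(OH)₂

With the same alkyl group throughout, only the leaving group differentiates the rates.
Rank by basicity of the departing species: weakest base leaves most easily.
(CH₃)₃C–N₂⁺ loses N₂: no meaningful conjugate acid; N₂ departs as an exceptionally stable neutral molecule
(CH₃)₃C–OClO₃ loses ClO₄⁻: pKₐ(HClO₄) ≈ -10
(CH₃)₃C–Cl loses Cl⁻: pKₐ(HCl) ≈ -7
(CH₃)₃C–ONO₂ loses NO₃⁻: pKₐ(HNO₃) ≈ -1.3
(CH₃)₃C–OPO(OH)₂ loses H₂PO₄⁻: pKₐ(H₃PO₄) ≈ 2.1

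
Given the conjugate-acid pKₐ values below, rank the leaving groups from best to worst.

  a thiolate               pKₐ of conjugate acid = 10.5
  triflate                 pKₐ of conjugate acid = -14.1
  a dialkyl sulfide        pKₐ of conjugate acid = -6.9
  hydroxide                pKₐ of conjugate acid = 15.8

Lower conjugate-acid pKₐ ⇒ weaker base ⇒ better leaving group.
Sorting by the given values: triflate (-14.1), a dialkyl sulfide (-6.9), a thiolate (10.5), hydroxide (15.8).

triflate > a dialkyl sulfide > a thiolate > hydroxide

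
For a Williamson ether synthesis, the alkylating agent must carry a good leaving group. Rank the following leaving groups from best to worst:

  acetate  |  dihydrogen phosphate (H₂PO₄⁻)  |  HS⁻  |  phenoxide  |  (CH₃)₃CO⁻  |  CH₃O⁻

dihydrogen phosphate (H₂PO₄⁻) > acetate > HS⁻ > phenoxide > CH₃O⁻ > (CH₃)₃CO⁻

Rank by basicity of the departing species: weakest base leaves most easily.
dihydrogen phosphate (H₂PO₄⁻): pKₐ(H₃PO₄) ≈ 2.1 — moderate base; biological leaving group after further activation
acetate: pKₐ(CH₃COOH) ≈ 4.8 — resonance-stabilised but still a weak base
HS⁻: pKₐ(H₂S) ≈ 7
phenoxide: pKₐ(C₆H₅OH (phenol)) ≈ 10 — resonance into the ring helps, but still a poor LG
CH₃O⁻: pKₐ(CH₃OH) ≈ 15.5
(CH₃)₃CO⁻: pKₐ(t-BuOH) ≈ 18 — bulky, strongly basic alkoxide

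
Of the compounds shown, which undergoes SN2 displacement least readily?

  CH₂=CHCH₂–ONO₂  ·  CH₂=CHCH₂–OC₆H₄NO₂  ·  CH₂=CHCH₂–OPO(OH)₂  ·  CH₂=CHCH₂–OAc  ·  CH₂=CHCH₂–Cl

Same R in every case — rank the leaving groups.
The more stable X⁻ (or X) is on its own — i.e. the weaker a base it is — the better a leaving group it makes.
CH₂=CHCH₂–Cl loses Cl⁻: pKₐ(HCl) ≈ -7
CH₂=CHCH₂–ONO₂ loses NO₃⁻: pKₐ(HNO₃) ≈ -1.3
CH₂=CHCH₂–OPO(OH)₂ loses H₂PO₄⁻: pKₐ(H₃PO₄) ≈ 2.1
CH₂=CHCH₂–OAc loses AcO⁻: pKₐ(CH₃COOH) ≈ 4.8
CH₂=CHCH₂–OC₆H₄NO₂ loses p-O₂N–C₆H₄–O⁻: pKₐ(p-nitrophenol) ≈ 7.2

CH₂=CHCH₂–OC₆H₄NO₂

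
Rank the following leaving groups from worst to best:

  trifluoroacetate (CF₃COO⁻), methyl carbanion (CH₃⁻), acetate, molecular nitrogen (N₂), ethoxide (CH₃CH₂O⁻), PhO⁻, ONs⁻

The more stable X⁻ (or X) is on its own — i.e. the weaker a base it is — the better a leaving group it makes.
molecular nitrogen (N₂): no meaningful conjugate acid; N₂ departs as an exceptionally stable neutral molecule
ONs⁻: pKₐ(p-O₂NC₆H₄SO₃H) ≈ -3.5
trifluoroacetate (CF₃COO⁻): pKₐ(CF₃COOH) ≈ 0.2
acetate: pKₐ(CH₃COOH) ≈ 4.8
PhO⁻: pKₐ(C₆H₅OH (phenol)) ≈ 10
ethoxide (CH₃CH₂O⁻): pKₐ(CH₃CH₂OH) ≈ 16
methyl carbanion (CH₃⁻): pKₐ(CH₄) ≈ 48
Listed from poorest to best leaving group as asked.

methyl carbanion (CH₃⁻) < ethoxide (CH₃CH₂O⁻) < PhO⁻ < acetate < trifluoroacetate (CF₃COO⁻) < ONs⁻ < molecular nitrogen (N₂)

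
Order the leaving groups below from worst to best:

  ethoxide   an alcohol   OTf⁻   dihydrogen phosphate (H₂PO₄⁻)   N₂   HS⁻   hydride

hydride < ethoxide < HS⁻ < dihydrogen phosphate (H₂PO₄⁻) < an alcohol < OTf⁻ < N₂

Leaving-group ability tracks the stability of the departed species; conjugate-acid pKₐ is the usual yardstick (lower pKₐ → better LG).
N₂: no meaningful conjugate acid; N₂ departs as an exceptionally stable neutral molecule
OTf⁻: pKₐ(CF₃SO₃H (triflic acid)) ≈ -14 — charge spread over three oxygens and a CF₃ group; the premier leaving group in synthesis
an alcohol: pKₐ(R'OH₂⁺) ≈ -2.4 — neutral; leaves from a protonated ether (an oxonium ion, R–O(H)R'⁺)
dihydrogen phosphate (H₂PO₄⁻): pKₐ(H₃PO₄) ≈ 2.1
HS⁻: pKₐ(H₂S) ≈ 7 — larger and more polarisable than the oxygen analogue
ethoxide: pKₐ(CH₃CH₂OH) ≈ 16 — strong base; alkoxides do not leave unassisted
hydride: pKₐ(H₂) ≈ 36
Reversing gives the worst-to-best order requested.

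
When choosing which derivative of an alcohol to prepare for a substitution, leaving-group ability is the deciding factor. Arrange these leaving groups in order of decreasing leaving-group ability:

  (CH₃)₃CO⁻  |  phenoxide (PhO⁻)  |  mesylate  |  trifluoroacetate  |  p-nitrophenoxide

mesylate: pKₐ(CH₃SO₃H (MsOH)) ≈ -1.9
trifluoroacetate: pKₐ(CF₃COOH) ≈ 0.2
p-nitrophenoxide: pKₐ(p-nitrophenol) ≈ 7.2
phenoxide (PhO⁻): pKₐ(C₆H₅OH (phenol)) ≈ 10
(CH₃)₃CO⁻: pKₐ(t-BuOH) ≈ 18

mesylate > trifluoroacetate > p-nitrophenoxide > phenoxide (PhO⁻) > (CH₃)₃CO⁻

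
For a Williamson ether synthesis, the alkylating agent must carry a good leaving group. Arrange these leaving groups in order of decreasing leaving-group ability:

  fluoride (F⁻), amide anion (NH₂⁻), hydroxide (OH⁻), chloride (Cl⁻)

A good leaving group is a weak base: the lower the pKₐ of its conjugate acid, the more readily it departs.
chloride (Cl⁻): pKₐ(HCl) ≈ -7
fluoride (F⁻): pKₐ(HF) ≈ 3.2
hydroxide (OH⁻): pKₐ(H₂O) ≈ 15.7
amide anion (NH₂⁻): pKₐ(NH₃) ≈ 38 — extremely strong base; never a leaving group

chloride (Cl⁻) > fluoride (F⁻) > hydroxide (OH⁻) > amide anion (NH₂⁻)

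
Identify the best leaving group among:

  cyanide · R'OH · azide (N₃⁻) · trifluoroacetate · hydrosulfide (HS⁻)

Leaving-group ability tracks the stability of the departed species; conjugate-acid pKₐ is the usual yardstick (lower pKₐ → better LG).
R'OH: pKₐ(R'OH₂⁺) ≈ -2.4
trifluoroacetate: pKₐ(CF₃COOH) ≈ 0.2
azide (N₃⁻): pKₐ(HN₃) ≈ 4.7
hydrosulfide (HS⁻): pKₐ(H₂S) ≈ 7
cyanide: pKₐ(HCN) ≈ 9.2

R'OH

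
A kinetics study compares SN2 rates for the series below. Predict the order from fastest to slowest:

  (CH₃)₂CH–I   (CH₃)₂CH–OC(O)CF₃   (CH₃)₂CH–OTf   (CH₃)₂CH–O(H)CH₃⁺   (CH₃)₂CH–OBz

The skeletons are identical, so relative rate is governed entirely by leaving-group ability.
The more stable X⁻ (or X) is on its own — i.e. the weaker a base it is — the better a leaving group it makes.
(CH₃)₂CH–OTf loses OTf⁻: pKₐ(CF₃SO₃H (triflic acid)) ≈ -14
(CH₃)₂CH–I loses I⁻: pKₐ(HI) ≈ -10
(CH₃)₂CH–O(H)CH₃⁺ loses R'OH: pKₐ(R'OH₂⁺) ≈ -2.4
(CH₃)₂CH–OC(O)CF₃ loses CF₃COO⁻: pKₐ(CF₃COOH) ≈ 0.2
(CH₃)₂CH–OBz loses PhCOO⁻: pKₐ(C₆H₅COOH) ≈ 4.2

(CH₃)₂CH–OTf > (CH₃)₂CH–I > (CH₃)₂CH–O(H)CH₃⁺ > (CH₃)₂CH–OC(O)CF₃ > (CH₃)₂CH–OBz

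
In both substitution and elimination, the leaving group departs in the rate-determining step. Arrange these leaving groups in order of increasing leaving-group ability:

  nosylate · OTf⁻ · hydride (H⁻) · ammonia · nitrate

hydride (H⁻) < ammonia < nitrate < nosylate < OTf⁻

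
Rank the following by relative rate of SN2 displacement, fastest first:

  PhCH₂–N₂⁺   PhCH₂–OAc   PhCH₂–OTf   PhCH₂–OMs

The skeletons are identical, so relative rate is governed entirely by leaving-group ability.
Leaving-group ability tracks the stability of the departed species; conjugate-acid pKₐ is the usual yardstick (lower pKₐ → better LG).
PhCH₂–N₂⁺ loses N₂: no meaningful conjugate acid; N₂ departs as an exceptionally stable neutral molecule
PhCH₂–OTf loses OTf⁻: pKₐ(CF₃SO₃H (triflic acid)) ≈ -14
PhCH₂–OMs loses OMs⁻: pKₐ(CH₃SO₃H (MsOH)) ≈ -1.9
PhCH₂–OAc loses AcO⁻: pKₐ(CH₃COOH) ≈ 4.8

PhCH₂–N₂⁺ > PhCH₂–OTf > PhCH₂–OMs > PhCH₂–OAc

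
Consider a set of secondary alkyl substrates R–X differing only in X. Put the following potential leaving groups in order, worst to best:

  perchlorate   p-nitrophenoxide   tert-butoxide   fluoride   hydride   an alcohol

hydride < tert-butoxide < p-nitrophenoxide < fluoride < an alcohol < perchlorate

perchlorate: pKₐ(HClO₄) ≈ -10 — extremely weak base; rarely used for safety reasons
an alcohol: pKₐ(R'OH₂⁺) ≈ -2.4 — neutral; leaves from a protonated ether (an oxonium ion, R–O(H)R'⁺)
fluoride: pKₐ(HF) ≈ 3.2 — small and strongly basic; the poor halide leaving group
p-nitrophenoxide: pKₐ(p-nitrophenol) ≈ 7.2
tert-butoxide: pKₐ(t-BuOH) ≈ 18 — bulky, strongly basic alkoxide
hydride: pKₐ(H₂) ≈ 36
Listed from poorest to best leaving group as asked.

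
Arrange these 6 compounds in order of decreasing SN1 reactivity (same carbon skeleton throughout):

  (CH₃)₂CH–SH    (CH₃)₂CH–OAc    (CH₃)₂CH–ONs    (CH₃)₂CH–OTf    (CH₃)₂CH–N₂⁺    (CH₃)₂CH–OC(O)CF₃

(CH₃)₂CH–N₂⁺ > (CH₃)₂CH–OTf > (CH₃)₂CH–ONs > (CH₃)₂CH–OC(O)CF₃ > (CH₃)₂CH–OAc > (CH₃)₂CH–SH

Identical carbon frameworks mean the comparison reduces to leaving-group quality.
The more stable X⁻ (or X) is on its own — i.e. the weaker a base it is — the better a leaving group it makes.
(CH₃)₂CH–N₂⁺ loses N₂: no meaningful conjugate acid; N₂ departs as an exceptionally stable neutral molecule
(CH₃)₂CH–OTf loses OTf⁻: pKₐ(CF₃SO₃H (triflic acid)) ≈ -14
(CH₃)₂CH–ONs loses ONs⁻: pKₐ(p-O₂NC₆H₄SO₃H) ≈ -3.5
(CH₃)₂CH–OC(O)CF₃ loses CF₃COO⁻: pKₐ(CF₃COOH) ≈ 0.2
(CH₃)₂CH–OAc loses AcO⁻: pKₐ(CH₃COOH) ≈ 4.8
(CH₃)₂CH–SH loses HS⁻: pKₐ(H₂S) ≈ 7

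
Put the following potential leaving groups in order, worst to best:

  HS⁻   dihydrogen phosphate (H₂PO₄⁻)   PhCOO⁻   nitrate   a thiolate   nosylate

a thiolate < HS⁻ < PhCOO⁻ < dihydrogen phosphate (H₂PO₄⁻) < nitrate < nosylate

Rank by basicity of the departing species: weakest base leaves most easily.
nosylate: pKₐ(p-O₂NC₆H₄SO₃H) ≈ -3.5
nitrate: pKₐ(HNO₃) ≈ -1.3 — resonance-delocalised over three oxygens
dihydrogen phosphate (H₂PO₄⁻): pKₐ(H₃PO₄) ≈ 2.1 — moderate base; biological leaving group after further activation
PhCOO⁻: pKₐ(C₆H₅COOH) ≈ 4.2
HS⁻: pKₐ(H₂S) ≈ 7 — larger and more polarisable than the oxygen analogue
a thiolate: pKₐ(RSH (a thiol)) ≈ 10.5 — moderately basic; rarely leaves without activation
Reversing gives the worst-to-best order requested.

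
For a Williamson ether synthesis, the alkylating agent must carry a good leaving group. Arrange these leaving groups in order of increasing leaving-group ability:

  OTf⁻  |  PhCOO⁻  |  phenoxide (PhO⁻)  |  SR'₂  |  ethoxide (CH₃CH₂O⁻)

ethoxide (CH₃CH₂O⁻) < phenoxide (PhO⁻) < PhCOO⁻ < SR'₂ < OTf⁻

OTf⁻: pKₐ(CF₃SO₃H (triflic acid)) ≈ -14
SR'₂: pKₐ(R'₂SH⁺) ≈ -7
PhCOO⁻: pKₐ(C₆H₅COOH) ≈ 4.2
phenoxide (PhO⁻): pKₐ(C₆H₅OH (phenol)) ≈ 10
ethoxide (CH₃CH₂O⁻): pKₐ(CH₃CH₂OH) ≈ 16
The question asks for worst first, so the sequence is read in increasing leaving-group ability.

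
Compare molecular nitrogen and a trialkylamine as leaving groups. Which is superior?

molecular nitrogen is the better leaving group.
N₂ is the ultimate leaving group — it departs as an exceptionally stable neutral molecule, whereas a trialkylamine (pKₐ(R'₃NH⁺) ≈ 10.7) is far more basic.

molecular nitrogen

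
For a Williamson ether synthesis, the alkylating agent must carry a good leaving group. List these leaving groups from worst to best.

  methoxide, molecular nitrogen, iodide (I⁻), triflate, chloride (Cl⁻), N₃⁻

methoxide < N₃⁻ < chloride (Cl⁻) < iodide (I⁻) < triflate < molecular nitrogen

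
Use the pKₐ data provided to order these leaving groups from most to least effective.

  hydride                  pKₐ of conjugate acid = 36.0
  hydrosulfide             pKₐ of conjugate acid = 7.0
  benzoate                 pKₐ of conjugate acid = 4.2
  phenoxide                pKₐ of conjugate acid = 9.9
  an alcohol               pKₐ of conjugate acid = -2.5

an alcohol > benzoate > hydrosulfide > phenoxide > hydride

Lower conjugate-acid pKₐ ⇒ weaker base ⇒ better leaving group.
Sorting by the given values: an alcohol (-2.5), benzoate (4.2), hydrosulfide (7.0), phenoxide (9.9), hydride (36.0).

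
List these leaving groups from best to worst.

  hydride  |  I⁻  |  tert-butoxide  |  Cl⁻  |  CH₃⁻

The more stable X⁻ (or X) is on its own — i.e. the weaker a base it is — the better a leaving group it makes.
I⁻: pKₐ(HI) ≈ -10 — large, highly polarisable; very weak base
Cl⁻: pKₐ(HCl) ≈ -7 — moderately weak base
tert-butoxide: pKₐ(t-BuOH) ≈ 18
hydride: pKₐ(H₂) ≈ 36 — extremely strong base; leaves only in special hydride-transfer contexts
CH₃⁻: pKₐ(CH₄) ≈ 48 — unstabilised carbanion; the worst conceivable leaving group

I⁻ > Cl⁻ > tert-butoxide > hydride > CH₃⁻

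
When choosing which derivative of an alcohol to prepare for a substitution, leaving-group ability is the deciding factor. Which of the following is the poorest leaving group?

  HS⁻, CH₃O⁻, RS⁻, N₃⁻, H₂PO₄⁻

CH₃O⁻

Leaving-group ability tracks the stability of the departed species; conjugate-acid pKₐ is the usual yardstick (lower pKₐ → better LG).
H₂PO₄⁻: pKₐ(H₃PO₄) ≈ 2.1
N₃⁻: pKₐ(HN₃) ≈ 4.7
HS⁻: pKₐ(H₂S) ≈ 7
RS⁻: pKₐ(RSH (a thiol)) ≈ 10.5
CH₃O⁻: pKₐ(CH₃OH) ≈ 15.5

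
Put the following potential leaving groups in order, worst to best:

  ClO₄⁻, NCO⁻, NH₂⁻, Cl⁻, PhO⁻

A good leaving group is a weak base: the lower the pKₐ of its conjugate acid, the more readily it departs.
ClO₄⁻: pKₐ(HClO₄) ≈ -10
Cl⁻: pKₐ(HCl) ≈ -7 — moderately weak base
NCO⁻: pKₐ(HOCN) ≈ 3.5 — resonance between N and O
PhO⁻: pKₐ(C₆H₅OH (phenol)) ≈ 10
NH₂⁻: pKₐ(NH₃) ≈ 38
Listed from poorest to best leaving group as asked.

NH₂⁻ < PhO⁻ < NCO⁻ < Cl⁻ < ClO₄⁻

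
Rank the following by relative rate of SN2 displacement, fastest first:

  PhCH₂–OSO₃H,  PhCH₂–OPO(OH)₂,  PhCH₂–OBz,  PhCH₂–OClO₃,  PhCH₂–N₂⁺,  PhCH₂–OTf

Same R in every case — rank the leaving groups.
Rank by basicity of the departing species: weakest base leaves most easily.
PhCH₂–N₂⁺ loses N₂: no meaningful conjugate acid; N₂ departs as an exceptionally stable neutral molecule
PhCH₂–OTf loses OTf⁻: pKₐ(CF₃SO₃H (triflic acid)) ≈ -14
PhCH₂–OClO₃ loses ClO₄⁻: pKₐ(HClO₄) ≈ -10
PhCH₂–OSO₃H loses HSO₄⁻: pKₐ(H₂SO₄) ≈ -3
PhCH₂–OPO(OH)₂ loses H₂PO₄⁻: pKₐ(H₃PO₄) ≈ 2.1
PhCH₂–OBz loses PhCOO⁻: pKₐ(C₆H₅COOH) ≈ 4.2

PhCH₂–N₂⁺ > PhCH₂–OTf > PhCH₂–OClO₃ > PhCH₂–OSO₃H > PhCH₂–OPO(OH)₂ > PhCH₂–OBz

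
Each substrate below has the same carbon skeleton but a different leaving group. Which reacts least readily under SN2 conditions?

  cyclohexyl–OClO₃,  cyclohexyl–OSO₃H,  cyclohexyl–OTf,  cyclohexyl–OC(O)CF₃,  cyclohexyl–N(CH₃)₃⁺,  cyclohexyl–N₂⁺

cyclohexyl–N(CH₃)₃⁺

The skeletons are identical, so relative rate is governed entirely by leaving-group ability.
Rank by basicity of the departing species: weakest base leaves most easily.
cyclohexyl–N₂⁺ loses N₂: no meaningful conjugate acid; N₂ departs as an exceptionally stable neutral molecule
cyclohexyl–OTf loses OTf⁻: pKₐ(CF₃SO₃H (triflic acid)) ≈ -14
cyclohexyl–OClO₃ loses ClO₄⁻: pKₐ(HClO₄) ≈ -10
cyclohexyl–OSO₃H loses HSO₄⁻: pKₐ(H₂SO₄) ≈ -3
cyclohexyl–OC(O)CF₃ loses CF₃COO⁻: pKₐ(CF₃COOH) ≈ 0.2
cyclohexyl–N(CH₃)₃⁺ loses NR'₃: pKₐ(R'₃NH⁺) ≈ 10.7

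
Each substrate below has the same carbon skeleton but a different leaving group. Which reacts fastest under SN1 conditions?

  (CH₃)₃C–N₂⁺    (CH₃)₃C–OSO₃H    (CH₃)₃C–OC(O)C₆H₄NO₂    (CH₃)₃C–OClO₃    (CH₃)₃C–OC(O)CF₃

The skeletons are identical, so relative rate is governed entirely by leaving-group ability.
Leaving-group ability tracks the stability of the departed species; conjugate-acid pKₐ is the usual yardstick (lower pKₐ → better LG).
(CH₃)₃C–N₂⁺ loses N₂: no meaningful conjugate acid; N₂ departs as an exceptionally stable neutral molecule
(CH₃)₃C–OClO₃ loses ClO₄⁻: pKₐ(HClO₄) ≈ -10
(CH₃)₃C–OSO₃H loses HSO₄⁻: pKₐ(H₂SO₄) ≈ -3
(CH₃)₃C–OC(O)CF₃ loses CF₃COO⁻: pKₐ(CF₃COOH) ≈ 0.2
(CH₃)₃C–OC(O)C₆H₄NO₂ loses p-O₂N–C₆H₄–COO⁻: pKₐ(p-nitrobenzoic acid) ≈ 3.4

(CH₃)₃C–N₂⁺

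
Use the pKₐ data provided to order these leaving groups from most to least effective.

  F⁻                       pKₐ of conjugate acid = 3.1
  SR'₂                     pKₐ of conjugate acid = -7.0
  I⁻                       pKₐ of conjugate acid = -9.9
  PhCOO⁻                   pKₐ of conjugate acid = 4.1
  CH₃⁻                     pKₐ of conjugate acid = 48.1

I⁻ > SR'₂ > F⁻ > PhCOO⁻ > CH₃⁻

Lower conjugate-acid pKₐ ⇒ weaker base ⇒ better leaving group.
Sorting by the given values: I⁻ (-9.9), SR'₂ (-7.0), F⁻ (3.1), PhCOO⁻ (4.1), CH₃⁻ (48.1).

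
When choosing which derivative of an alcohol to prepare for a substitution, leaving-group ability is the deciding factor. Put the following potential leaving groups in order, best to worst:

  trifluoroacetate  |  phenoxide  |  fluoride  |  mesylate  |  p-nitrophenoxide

mesylate: pKₐ(CH₃SO₃H (MsOH)) ≈ -1.9 — resonance-delocalised alkanesulfonate
trifluoroacetate: pKₐ(CF₃COOH) ≈ 0.2 — strongly electron-withdrawing CF₃ stabilises the carboxylate
fluoride: pKₐ(HF) ≈ 3.2
p-nitrophenoxide: pKₐ(p-nitrophenol) ≈ 7.2
phenoxide: pKₐ(C₆H₅OH (phenol)) ≈ 10 — resonance into the ring helps, but still a poor LG

mesylate > trifluoroacetate > fluoride > p-nitrophenoxide > phenoxide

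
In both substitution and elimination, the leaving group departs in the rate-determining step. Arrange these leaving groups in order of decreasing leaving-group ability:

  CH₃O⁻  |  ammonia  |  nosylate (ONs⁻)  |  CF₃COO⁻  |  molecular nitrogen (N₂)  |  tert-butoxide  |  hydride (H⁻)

molecular nitrogen (N₂): no meaningful conjugate acid; N₂ departs as an exceptionally stable neutral molecule
nosylate (ONs⁻): pKₐ(p-O₂NC₆H₄SO₃H) ≈ -3.5
CF₃COO⁻: pKₐ(CF₃COOH) ≈ 0.2
ammonia: pKₐ(NH₄⁺) ≈ 9.2
CH₃O⁻: pKₐ(CH₃OH) ≈ 15.5
tert-butoxide: pKₐ(t-BuOH) ≈ 18
hydride (H⁻): pKₐ(H₂) ≈ 36

molecular nitrogen (N₂) > nosylate (ONs⁻) > CF₃COO⁻ > ammonia > CH₃O⁻ > tert-butoxide > hydride (H⁻)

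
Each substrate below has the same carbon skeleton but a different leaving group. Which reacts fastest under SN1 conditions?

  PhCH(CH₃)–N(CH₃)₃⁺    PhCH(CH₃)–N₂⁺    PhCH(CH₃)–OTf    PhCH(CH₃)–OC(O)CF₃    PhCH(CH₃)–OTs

Same R in every case — rank the leaving groups.
A good leaving group is a weak base: the lower the pKₐ of its conjugate acid, the more readily it departs.
PhCH(CH₃)–N₂⁺ loses N₂: no meaningful conjugate acid; N₂ departs as an exceptionally stable neutral molecule
PhCH(CH₃)–OTf loses OTf⁻: pKₐ(CF₃SO₃H (triflic acid)) ≈ -14
PhCH(CH₃)–OTs loses OTs⁻: pKₐ(p-CH₃C₆H₄SO₃H (TsOH)) ≈ -2.8
PhCH(CH₃)–OC(O)CF₃ loses CF₃COO⁻: pKₐ(CF₃COOH) ≈ 0.2
PhCH(CH₃)–N(CH₃)₃⁺ loses NR'₃: pKₐ(R'₃NH⁺) ≈ 10.7

PhCH(CH₃)–N₂⁺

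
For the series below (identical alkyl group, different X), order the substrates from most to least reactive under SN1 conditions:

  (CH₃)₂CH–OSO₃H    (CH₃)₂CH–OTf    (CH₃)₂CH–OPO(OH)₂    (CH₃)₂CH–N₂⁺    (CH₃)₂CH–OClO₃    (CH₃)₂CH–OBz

(CH₃)₂CH–N₂⁺ > (CH₃)₂CH–OTf > (CH₃)₂CH–OClO₃ > (CH₃)₂CH–OSO₃H > (CH₃)₂CH–OPO(OH)₂ > (CH₃)₂CH–OBz

Identical carbon frameworks mean the comparison reduces to leaving-group quality.
The more stable X⁻ (or X) is on its own — i.e. the weaker a base it is — the better a leaving group it makes.
(CH₃)₂CH–N₂⁺ loses N₂: no meaningful conjugate acid; N₂ departs as an exceptionally stable neutral molecule
(CH₃)₂CH–OTf loses OTf⁻: pKₐ(CF₃SO₃H (triflic acid)) ≈ -14
(CH₃)₂CH–OClO₃ loses ClO₄⁻: pKₐ(HClO₄) ≈ -10
(CH₃)₂CH–OSO₃H loses HSO₄⁻: pKₐ(H₂SO₄) ≈ -3
(CH₃)₂CH–OPO(OH)₂ loses H₂PO₄⁻: pKₐ(H₃PO₄) ≈ 2.1
(CH₃)₂CH–OBz loses PhCOO⁻: pKₐ(C₆H₅COOH) ≈ 4.2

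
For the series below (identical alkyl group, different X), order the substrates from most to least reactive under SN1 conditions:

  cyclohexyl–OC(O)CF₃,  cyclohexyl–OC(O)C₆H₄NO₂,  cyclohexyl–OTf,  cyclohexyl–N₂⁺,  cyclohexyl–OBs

cyclohexyl–N₂⁺ > cyclohexyl–OTf > cyclohexyl–OBs > cyclohexyl–OC(O)CF₃ > cyclohexyl–OC(O)C₆H₄NO₂

The skeletons are identical, so relative rate is governed entirely by leaving-group ability.
Leaving-group ability tracks the stability of the departed species; conjugate-acid pKₐ is the usual yardstick (lower pKₐ → better LG).
cyclohexyl–N₂⁺ loses N₂: no meaningful conjugate acid; N₂ departs as an exceptionally stable neutral molecule
cyclohexyl–OTf loses OTf⁻: pKₐ(CF₃SO₃H (triflic acid)) ≈ -14
cyclohexyl–OBs loses OBs⁻: pKₐ(p-BrC₆H₄SO₃H) ≈ -2.8
cyclohexyl–OC(O)CF₃ loses CF₃COO⁻: pKₐ(CF₃COOH) ≈ 0.2
cyclohexyl–OC(O)C₆H₄NO₂ loses p-O₂N–C₆H₄–COO⁻: pKₐ(p-nitrobenzoic acid) ≈ 3.4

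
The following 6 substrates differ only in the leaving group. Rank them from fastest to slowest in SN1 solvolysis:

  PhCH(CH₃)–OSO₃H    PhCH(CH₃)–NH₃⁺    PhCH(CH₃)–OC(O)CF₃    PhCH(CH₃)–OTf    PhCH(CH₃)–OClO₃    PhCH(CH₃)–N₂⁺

Identical carbon frameworks mean the comparison reduces to leaving-group quality.
Rank by basicity of the departing species: weakest base leaves most easily.
PhCH(CH₃)–N₂⁺ loses N₂: no meaningful conjugate acid; N₂ departs as an exceptionally stable neutral molecule
PhCH(CH₃)–OTf loses OTf⁻: pKₐ(CF₃SO₃H (triflic acid)) ≈ -14
PhCH(CH₃)–OClO₃ loses ClO₄⁻: pKₐ(HClO₄) ≈ -10
PhCH(CH₃)–OSO₃H loses HSO₄⁻: pKₐ(H₂SO₄) ≈ -3
PhCH(CH₃)–OC(O)CF₃ loses CF₃COO⁻: pKₐ(CF₃COOH) ≈ 0.2
PhCH(CH₃)–NH₃⁺ loses NH₃: pKₐ(NH₄⁺) ≈ 9.2

PhCH(CH₃)–N₂⁺ > PhCH(CH₃)–OTf > PhCH(CH₃)–OClO₃ > PhCH(CH₃)–OSO₃H > PhCH(CH₃)–OC(O)CF₃ > PhCH(CH₃)–NH₃⁺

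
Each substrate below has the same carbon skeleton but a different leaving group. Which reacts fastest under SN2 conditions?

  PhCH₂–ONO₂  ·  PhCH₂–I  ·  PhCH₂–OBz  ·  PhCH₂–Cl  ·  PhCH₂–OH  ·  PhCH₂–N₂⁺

PhCH₂–N₂⁺

Same R in every case — rank the leaving groups.
A good leaving group is a weak base: the lower the pKₐ of its conjugate acid, the more readily it departs.
PhCH₂–N₂⁺ loses N₂: no meaningful conjugate acid; N₂ departs as an exceptionally stable neutral molecule
PhCH₂–I loses I⁻: pKₐ(HI) ≈ -10
PhCH₂–Cl loses Cl⁻: pKₐ(HCl) ≈ -7
PhCH₂–ONO₂ loses NO₃⁻: pKₐ(HNO₃) ≈ -1.3
PhCH₂–OBz loses PhCOO⁻: pKₐ(C₆H₅COOH) ≈ 4.2
PhCH₂–OH loses OH⁻: pKₐ(H₂O) ≈ 15.7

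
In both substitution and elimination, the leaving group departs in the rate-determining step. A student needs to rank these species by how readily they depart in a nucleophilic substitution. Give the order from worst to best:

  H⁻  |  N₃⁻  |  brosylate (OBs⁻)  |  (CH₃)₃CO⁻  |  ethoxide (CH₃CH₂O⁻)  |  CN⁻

Rank by basicity of the departing species: weakest base leaves most easily.
brosylate (OBs⁻): pKₐ(p-BrC₆H₄SO₃H) ≈ -2.8 — arenesulfonate with a p-bromo substituent
N₃⁻: pKₐ(HN₃) ≈ 4.7
CN⁻: pKₐ(HCN) ≈ 9.2 — sp carbon stabilises the charge somewhat, but still a poor LG
ethoxide (CH₃CH₂O⁻): pKₐ(CH₃CH₂OH) ≈ 16 — strong base; alkoxides do not leave unassisted
(CH₃)₃CO⁻: pKₐ(t-BuOH) ≈ 18 — bulky, strongly basic alkoxide
H⁻: pKₐ(H₂) ≈ 36
The question asks for worst first, so the sequence is read in increasing leaving-group ability.

H⁻ < (CH₃)₃CO⁻ < ethoxide (CH₃CH₂O⁻) < CN⁻ < N₃⁻ < brosylate (OBs⁻)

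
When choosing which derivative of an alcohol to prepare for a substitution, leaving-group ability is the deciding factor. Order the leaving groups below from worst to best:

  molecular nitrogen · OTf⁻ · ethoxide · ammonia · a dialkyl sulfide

ethoxide < ammonia < a dialkyl sulfide < OTf⁻ < molecular nitrogen

Rank by basicity of the departing species: weakest base leaves most easily.
molecular nitrogen: no meaningful conjugate acid; N₂ departs as an exceptionally stable neutral molecule
OTf⁻: pKₐ(CF₃SO₃H (triflic acid)) ≈ -14
a dialkyl sulfide: pKₐ(R'₂SH⁺) ≈ -7 — neutral; leaves from a sulfonium salt (R–SR'₂⁺)
ammonia: pKₐ(NH₄⁺) ≈ 9.2 — neutral but moderately basic; leaves from R–NH₃⁺
ethoxide: pKₐ(CH₃CH₂OH) ≈ 16 — strong base; alkoxides do not leave unassisted
The question asks for worst first, so the sequence is read in increasing leaving-group ability.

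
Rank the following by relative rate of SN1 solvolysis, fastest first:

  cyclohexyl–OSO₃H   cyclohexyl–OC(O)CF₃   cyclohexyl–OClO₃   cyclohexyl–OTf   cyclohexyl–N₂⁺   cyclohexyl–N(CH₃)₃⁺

cyclohexyl–N₂⁺ > cyclohexyl–OTf > cyclohexyl–OClO₃ > cyclohexyl–OSO₃H > cyclohexyl–OC(O)CF₃ > cyclohexyl–N(CH₃)₃⁺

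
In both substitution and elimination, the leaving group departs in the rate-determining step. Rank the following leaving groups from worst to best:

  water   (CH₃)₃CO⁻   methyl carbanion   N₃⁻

Leaving-group ability tracks the stability of the departed species; conjugate-acid pKₐ is the usual yardstick (lower pKₐ → better LG).
water: pKₐ(H₃O⁺) ≈ -1.7
N₃⁻: pKₐ(HN₃) ≈ 4.7
(CH₃)₃CO⁻: pKₐ(t-BuOH) ≈ 18
methyl carbanion: pKₐ(CH₄) ≈ 48
The question asks for worst first, so the sequence is read in increasing leaving-group ability.

methyl carbanion < (CH₃)₃CO⁻ < N₃⁻ < water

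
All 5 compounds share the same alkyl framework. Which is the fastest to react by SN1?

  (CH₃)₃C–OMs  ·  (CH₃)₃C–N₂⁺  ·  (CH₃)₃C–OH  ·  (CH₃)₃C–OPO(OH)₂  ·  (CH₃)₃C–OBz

With the same alkyl group throughout, only the leaving group differentiates the rates.
The more stable X⁻ (or X) is on its own — i.e. the weaker a base it is — the better a leaving group it makes.
(CH₃)₃C–N₂⁺ loses N₂: no meaningful conjugate acid; N₂ departs as an exceptionally stable neutral molecule
(CH₃)₃C–OMs loses OMs⁻: pKₐ(CH₃SO₃H (MsOH)) ≈ -1.9
(CH₃)₃C–OPO(OH)₂ loses H₂PO₄⁻: pKₐ(H₃PO₄) ≈ 2.1
(CH₃)₃C–OBz loses PhCOO⁻: pKₐ(C₆H₅COOH) ≈ 4.2
(CH₃)₃C–OH loses OH⁻: pKₐ(H₂O) ≈ 15.7

(CH₃)₃C–N₂⁺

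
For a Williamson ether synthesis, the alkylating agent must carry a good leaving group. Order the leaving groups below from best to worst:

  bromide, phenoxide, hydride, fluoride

bromide > fluoride > phenoxide > hydride

Leaving-group ability tracks the stability of the departed species; conjugate-acid pKₐ is the usual yardstick (lower pKₐ → better LG).
bromide: pKₐ(HBr) ≈ -9 — weak base; good leaving group
fluoride: pKₐ(HF) ≈ 3.2 — small and strongly basic; the poor halide leaving group
phenoxide: pKₐ(C₆H₅OH (phenol)) ≈ 10
hydride: pKₐ(H₂) ≈ 36 — extremely strong base; leaves only in special hydride-transfer contexts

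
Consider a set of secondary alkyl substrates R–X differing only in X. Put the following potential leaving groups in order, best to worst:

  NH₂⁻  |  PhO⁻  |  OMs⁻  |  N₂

N₂ > OMs⁻ > PhO⁻ > NH₂⁻

N₂: no meaningful conjugate acid; N₂ departs as an exceptionally stable neutral molecule
OMs⁻: pKₐ(CH₃SO₃H (MsOH)) ≈ -1.9
PhO⁻: pKₐ(C₆H₅OH (phenol)) ≈ 10
NH₂⁻: pKₐ(NH₃) ≈ 38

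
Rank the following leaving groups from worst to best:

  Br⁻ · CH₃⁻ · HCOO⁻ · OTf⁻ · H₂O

The more stable X⁻ (or X) is on its own — i.e. the weaker a base it is — the better a leaving group it makes.
OTf⁻: pKₐ(CF₃SO₃H (triflic acid)) ≈ -14
Br⁻: pKₐ(HBr) ≈ -9 — weak base; good leaving group
H₂O: pKₐ(H₃O⁺) ≈ -1.7
HCOO⁻: pKₐ(HCOOH) ≈ 3.8
CH₃⁻: pKₐ(CH₄) ≈ 48 — unstabilised carbanion; the worst conceivable leaving group
Reversing gives the worst-to-best order requested.

CH₃⁻ < HCOO⁻ < H₂O < Br⁻ < OTf⁻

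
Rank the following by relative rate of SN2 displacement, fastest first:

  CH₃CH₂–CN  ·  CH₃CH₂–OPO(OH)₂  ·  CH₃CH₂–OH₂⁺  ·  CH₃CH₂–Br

CH₃CH₂–Br > CH₃CH₂–OH₂⁺ > CH₃CH₂–OPO(OH)₂ > CH₃CH₂–CN

With the same alkyl group throughout, only the leaving group differentiates the rates.
A good leaving group is a weak base: the lower the pKₐ of its conjugate acid, the more readily it departs.
CH₃CH₂–Br loses Br⁻: pKₐ(HBr) ≈ -9
CH₃CH₂–OH₂⁺ loses H₂O: pKₐ(H₃O⁺) ≈ -1.7
CH₃CH₂–OPO(OH)₂ loses H₂PO₄⁻: pKₐ(H₃PO₄) ≈ 2.1
CH₃CH₂–CN loses CN⁻: pKₐ(HCN) ≈ 9.2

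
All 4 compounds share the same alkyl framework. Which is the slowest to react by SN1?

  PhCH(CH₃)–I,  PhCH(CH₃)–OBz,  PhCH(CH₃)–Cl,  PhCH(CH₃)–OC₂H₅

Same R in every case — rank the leaving groups.
A good leaving group is a weak base: the lower the pKₐ of its conjugate acid, the more readily it departs.
PhCH(CH₃)–I loses I⁻: pKₐ(HI) ≈ -10
PhCH(CH₃)–Cl loses Cl⁻: pKₐ(HCl) ≈ -7
PhCH(CH₃)–OBz loses PhCOO⁻: pKₐ(C₆H₅COOH) ≈ 4.2
PhCH(CH₃)–OC₂H₅ loses CH₃CH₂O⁻: pKₐ(CH₃CH₂OH) ≈ 16

PhCH(CH₃)–OC₂H₅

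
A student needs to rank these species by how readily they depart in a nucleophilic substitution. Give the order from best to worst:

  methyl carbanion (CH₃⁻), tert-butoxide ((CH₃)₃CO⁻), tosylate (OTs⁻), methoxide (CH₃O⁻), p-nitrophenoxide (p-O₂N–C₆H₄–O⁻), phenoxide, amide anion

tosylate (OTs⁻) > p-nitrophenoxide (p-O₂N–C₆H₄–O⁻) > phenoxide > methoxide (CH₃O⁻) > tert-butoxide ((CH₃)₃CO⁻) > amide anion > methyl carbanion (CH₃⁻)

Rank by basicity of the departing species: weakest base leaves most easily.
tosylate (OTs⁻): pKₐ(p-CH₃C₆H₄SO₃H (TsOH)) ≈ -2.8 — resonance-delocalised arenesulfonate
p-nitrophenoxide (p-O₂N–C₆H₄–O⁻): pKₐ(p-nitrophenol) ≈ 7.2
phenoxide: pKₐ(C₆H₅OH (phenol)) ≈ 10 — resonance into the ring helps, but still a poor LG
methoxide (CH₃O⁻): pKₐ(CH₃OH) ≈ 15.5 — strong base; alkoxides do not leave unassisted
tert-butoxide ((CH₃)₃CO⁻): pKₐ(t-BuOH) ≈ 18 — bulky, strongly basic alkoxide
amide anion: pKₐ(NH₃) ≈ 38
methyl carbanion (CH₃⁻): pKₐ(CH₄) ≈ 48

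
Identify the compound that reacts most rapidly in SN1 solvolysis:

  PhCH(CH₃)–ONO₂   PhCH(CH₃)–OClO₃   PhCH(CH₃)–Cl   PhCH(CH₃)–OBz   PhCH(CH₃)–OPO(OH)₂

PhCH(CH₃)–OClO₃

Identical carbon frameworks mean the comparison reduces to leaving-group quality.
The more stable X⁻ (or X) is on its own — i.e. the weaker a base it is — the better a leaving group it makes.
PhCH(CH₃)–OClO₃ loses ClO₄⁻: pKₐ(HClO₄) ≈ -10
PhCH(CH₃)–Cl loses Cl⁻: pKₐ(HCl) ≈ -7
PhCH(CH₃)–ONO₂ loses NO₃⁻: pKₐ(HNO₃) ≈ -1.3
PhCH(CH₃)–OPO(OH)₂ loses H₂PO₄⁻: pKₐ(H₃PO₄) ≈ 2.1
PhCH(CH₃)–OBz loses PhCOO⁻: pKₐ(C₆H₅COOH) ≈ 4.2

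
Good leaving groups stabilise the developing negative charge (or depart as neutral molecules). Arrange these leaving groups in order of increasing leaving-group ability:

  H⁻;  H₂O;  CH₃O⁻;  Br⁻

Leaving-group ability tracks the stability of the departed species; conjugate-acid pKₐ is the usual yardstick (lower pKₐ → better LG).
Br⁻: pKₐ(HBr) ≈ -9
H₂O: pKₐ(H₃O⁺) ≈ -1.7
CH₃O⁻: pKₐ(CH₃OH) ≈ 15.5
H⁻: pKₐ(H₂) ≈ 36
Listed from poorest to best leaving group as asked.

H⁻ < CH₃O⁻ < H₂O < Br⁻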